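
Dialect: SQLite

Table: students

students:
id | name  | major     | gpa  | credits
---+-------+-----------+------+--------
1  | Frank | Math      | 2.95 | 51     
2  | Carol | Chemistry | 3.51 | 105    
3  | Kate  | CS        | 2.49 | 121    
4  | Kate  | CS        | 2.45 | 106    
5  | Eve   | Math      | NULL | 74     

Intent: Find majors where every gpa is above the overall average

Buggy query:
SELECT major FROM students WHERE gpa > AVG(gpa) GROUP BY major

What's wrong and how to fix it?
Bug: WHERE evaluates per row before aggregation, so AVG() is unavailable

Fix: Compute the overall average in a scalar subquery and compare each group's MIN against it in HAVING

Corrected query:
SELECT major FROM students GROUP BY major HAVING MIN(gpa) > (SELECT AVG(gpa) FROM students)

Result:
major    
---------
Chemistry
Math     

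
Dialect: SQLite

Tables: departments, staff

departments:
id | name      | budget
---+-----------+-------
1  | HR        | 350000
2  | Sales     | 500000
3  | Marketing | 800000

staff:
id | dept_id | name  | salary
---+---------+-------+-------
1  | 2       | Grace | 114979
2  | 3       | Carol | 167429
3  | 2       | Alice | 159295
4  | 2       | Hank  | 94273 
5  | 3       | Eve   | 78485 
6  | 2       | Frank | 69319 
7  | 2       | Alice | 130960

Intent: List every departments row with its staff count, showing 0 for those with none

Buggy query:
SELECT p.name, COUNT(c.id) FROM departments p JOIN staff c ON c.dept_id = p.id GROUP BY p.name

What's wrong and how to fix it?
Bug: INNER JOIN drops departments rows that have no matching staff rows

Fix: Use LEFT JOIN so parents without children still appear (COUNT(c.id) gives 0)

Corrected query:
SELECT p.name, COUNT(c.id) FROM departments p LEFT JOIN staff c ON c.dept_id = p.id GROUP BY p.name

Result:
name      | COUNT(c.id)
----------+------------
HR        | 0          
Marketing | 2          
Sales     | 5          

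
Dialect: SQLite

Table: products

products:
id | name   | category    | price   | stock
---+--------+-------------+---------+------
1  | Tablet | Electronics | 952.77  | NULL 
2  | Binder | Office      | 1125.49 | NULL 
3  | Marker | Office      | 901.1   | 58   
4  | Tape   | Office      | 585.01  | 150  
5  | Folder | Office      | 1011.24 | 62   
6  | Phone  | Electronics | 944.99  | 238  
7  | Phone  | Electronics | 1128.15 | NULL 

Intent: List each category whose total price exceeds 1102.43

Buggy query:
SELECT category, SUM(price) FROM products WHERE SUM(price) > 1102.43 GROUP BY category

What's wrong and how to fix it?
Bug: WHERE runs before GROUP BY, so aggregates aren't available there

Fix: Use HAVING (which filters groups after aggregation) instead of WHERE

Corrected query:
SELECT category, SUM(price) FROM products GROUP BY category HAVING SUM(price) > 1102.43

Result:
category    | SUM(price)
------------+-----------
Electronics | 3025.91   
Office      | 3622.84   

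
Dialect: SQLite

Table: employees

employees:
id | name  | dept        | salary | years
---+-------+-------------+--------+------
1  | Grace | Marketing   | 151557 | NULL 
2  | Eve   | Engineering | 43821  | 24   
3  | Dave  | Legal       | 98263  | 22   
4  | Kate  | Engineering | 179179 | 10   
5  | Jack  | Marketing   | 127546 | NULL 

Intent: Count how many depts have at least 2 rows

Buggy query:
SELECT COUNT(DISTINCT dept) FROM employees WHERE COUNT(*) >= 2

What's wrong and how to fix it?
Bug: WHERE filters individual rows, not groups, so a group-level COUNT is invalid there

Fix: Group first with HAVING COUNT(*) >= 2, then COUNT the resulting groups

Corrected query:
SELECT COUNT(*) FROM (SELECT dept FROM employees GROUP BY dept HAVING COUNT(*) >= 2)

Result:
COUNT(*)
--------
2       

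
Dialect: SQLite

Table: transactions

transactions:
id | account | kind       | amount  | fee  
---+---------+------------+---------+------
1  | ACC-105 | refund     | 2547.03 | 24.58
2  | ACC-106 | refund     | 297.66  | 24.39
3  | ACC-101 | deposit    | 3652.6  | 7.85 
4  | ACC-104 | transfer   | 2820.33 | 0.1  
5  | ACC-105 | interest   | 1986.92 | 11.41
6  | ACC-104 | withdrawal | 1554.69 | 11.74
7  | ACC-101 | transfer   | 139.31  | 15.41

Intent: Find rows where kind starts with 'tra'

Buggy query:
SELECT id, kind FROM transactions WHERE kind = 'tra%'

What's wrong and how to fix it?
Bug: '=' compares the literal string including the % character; pattern matching needs LIKE

Fix: Replace '=' with LIKE so 'tra%' is treated as a pattern

Corrected query:
SELECT id, kind FROM transactions WHERE kind LIKE 'tra%'

Result:
id | kind    
---+---------
4  | transfer
7  | transfer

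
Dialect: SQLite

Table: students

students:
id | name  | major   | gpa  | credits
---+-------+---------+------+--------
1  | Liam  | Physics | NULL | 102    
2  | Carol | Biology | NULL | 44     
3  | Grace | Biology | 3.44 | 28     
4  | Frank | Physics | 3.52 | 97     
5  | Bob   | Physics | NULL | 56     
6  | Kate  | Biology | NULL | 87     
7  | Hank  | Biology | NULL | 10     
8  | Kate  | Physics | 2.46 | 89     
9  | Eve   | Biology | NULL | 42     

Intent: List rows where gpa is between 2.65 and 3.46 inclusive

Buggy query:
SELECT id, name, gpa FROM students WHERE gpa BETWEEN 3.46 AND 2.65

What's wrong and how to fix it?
Bug: BETWEEN expects the lower bound first; with 3.46 AND 2.65 the range is empty

Fix: Swap the bounds so the smaller value comes first

Corrected query:
SELECT id, name, gpa FROM students WHERE gpa BETWEEN 2.65 AND 3.46

Result:
id | name  | gpa 
---+-------+-----
3  | Grace | 3.44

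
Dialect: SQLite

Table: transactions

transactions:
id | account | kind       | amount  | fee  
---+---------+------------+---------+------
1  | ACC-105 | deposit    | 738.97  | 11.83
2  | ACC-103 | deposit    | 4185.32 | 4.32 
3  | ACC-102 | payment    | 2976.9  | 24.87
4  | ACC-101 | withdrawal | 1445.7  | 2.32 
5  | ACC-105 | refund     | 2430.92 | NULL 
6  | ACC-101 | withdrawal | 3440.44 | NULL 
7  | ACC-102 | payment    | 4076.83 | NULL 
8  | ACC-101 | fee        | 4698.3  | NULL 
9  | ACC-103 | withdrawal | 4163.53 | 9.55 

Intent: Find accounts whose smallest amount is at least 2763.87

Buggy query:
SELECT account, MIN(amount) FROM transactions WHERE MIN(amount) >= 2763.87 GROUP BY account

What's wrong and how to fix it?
Bug: MIN() in WHERE is a misuse of aggregate

Fix: Use HAVING for the per-group MIN condition

Corrected query:
SELECT account, MIN(amount) FROM transactions GROUP BY account HAVING MIN(amount) >= 2763.87

Result:
account | MIN(amount)
--------+------------
ACC-102 | 2976.9     
ACC-103 | 4163.53    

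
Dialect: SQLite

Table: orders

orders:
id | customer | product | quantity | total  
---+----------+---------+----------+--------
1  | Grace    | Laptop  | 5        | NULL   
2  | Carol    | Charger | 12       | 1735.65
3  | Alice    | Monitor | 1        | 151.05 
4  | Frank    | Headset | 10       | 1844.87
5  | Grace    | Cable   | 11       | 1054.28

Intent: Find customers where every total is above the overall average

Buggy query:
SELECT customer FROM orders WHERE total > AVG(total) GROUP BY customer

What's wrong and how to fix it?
Bug: AVG() is an aggregate; it can't sit directly in WHERE

Fix: Use a subquery for AVG and a HAVING MIN(...) filter so the condition holds for every row in the group

Corrected query:
SELECT customer FROM orders GROUP BY customer HAVING MIN(total) > (SELECT AVG(total) FROM orders)

Result:
customer
--------
Carol   
Frank   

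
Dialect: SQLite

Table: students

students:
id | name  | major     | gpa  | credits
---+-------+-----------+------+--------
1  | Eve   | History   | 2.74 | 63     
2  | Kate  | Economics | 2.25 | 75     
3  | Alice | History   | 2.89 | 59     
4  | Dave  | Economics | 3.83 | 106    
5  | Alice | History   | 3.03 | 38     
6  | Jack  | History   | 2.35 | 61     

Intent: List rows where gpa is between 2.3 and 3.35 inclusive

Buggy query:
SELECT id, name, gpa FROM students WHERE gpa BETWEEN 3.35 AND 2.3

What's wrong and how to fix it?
Bug: The bounds are reversed; BETWEEN a AND b requires a <= b to match anything

Fix: Write BETWEEN 2.3 AND 3.35

Corrected query:
SELECT id, name, gpa FROM students WHERE gpa BETWEEN 2.3 AND 3.35

Result:
id | name  | gpa 
---+-------+-----
1  | Eve   | 2.74
3  | Alice | 2.89
5  | Alice | 3.03
6  | Jack  | 2.35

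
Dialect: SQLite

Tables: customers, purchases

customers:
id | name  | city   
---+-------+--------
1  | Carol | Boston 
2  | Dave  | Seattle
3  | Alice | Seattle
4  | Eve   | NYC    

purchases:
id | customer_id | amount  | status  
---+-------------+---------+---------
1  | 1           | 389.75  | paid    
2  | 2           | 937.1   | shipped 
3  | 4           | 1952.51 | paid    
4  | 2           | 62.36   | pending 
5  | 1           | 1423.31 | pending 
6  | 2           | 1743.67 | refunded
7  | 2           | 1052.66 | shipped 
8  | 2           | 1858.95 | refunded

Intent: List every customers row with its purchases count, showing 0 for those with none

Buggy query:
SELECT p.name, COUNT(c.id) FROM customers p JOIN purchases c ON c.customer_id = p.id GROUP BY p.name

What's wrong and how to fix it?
Bug: INNER JOIN drops customers rows that have no matching purchases rows

Fix: Switch to LEFT JOIN to retain unmatched parent rows

Corrected query:
SELECT p.name, COUNT(c.id) FROM customers p LEFT JOIN purchases c ON c.customer_id = p.id GROUP BY p.name

Result:
name  | COUNT(c.id)
------+------------
Alice | 0          
Carol | 2          
Dave  | 5          
Eve   | 1          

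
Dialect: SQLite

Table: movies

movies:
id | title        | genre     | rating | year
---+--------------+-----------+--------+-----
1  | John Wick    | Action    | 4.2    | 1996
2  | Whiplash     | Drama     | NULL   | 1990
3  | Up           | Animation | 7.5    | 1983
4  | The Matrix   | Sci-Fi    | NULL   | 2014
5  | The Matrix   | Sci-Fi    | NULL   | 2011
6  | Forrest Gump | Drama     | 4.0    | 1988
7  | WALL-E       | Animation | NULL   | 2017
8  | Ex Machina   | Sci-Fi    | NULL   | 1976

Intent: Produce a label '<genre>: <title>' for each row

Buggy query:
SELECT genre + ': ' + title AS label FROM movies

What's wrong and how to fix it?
Bug: '+' is numeric addition; on text columns SQLite converts them to 0 instead of concatenating

Fix: Use the || operator for string concatenation

Corrected query:
SELECT genre || ': ' || title AS label FROM movies

Result:
label              
-------------------
Action: John Wick  
Drama: Whiplash    
Animation: Up      
Sci-Fi: The Matrix 
Sci-Fi: The Matrix 
Drama: Forrest Gump
Animation: WALL-E  
Sci-Fi: Ex Machina 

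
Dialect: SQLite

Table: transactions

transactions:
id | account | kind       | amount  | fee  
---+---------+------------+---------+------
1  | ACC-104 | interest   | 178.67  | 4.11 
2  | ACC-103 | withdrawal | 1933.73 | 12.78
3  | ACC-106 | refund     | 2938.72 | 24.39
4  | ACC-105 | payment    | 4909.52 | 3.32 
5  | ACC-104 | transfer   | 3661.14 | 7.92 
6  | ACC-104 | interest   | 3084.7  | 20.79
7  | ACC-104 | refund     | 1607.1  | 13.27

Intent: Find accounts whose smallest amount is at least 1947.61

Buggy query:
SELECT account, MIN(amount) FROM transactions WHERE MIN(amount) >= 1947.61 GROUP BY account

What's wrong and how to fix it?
Bug: Aggregates like MIN are computed per group after WHERE runs

Fix: Replace WHERE with HAVING after the GROUP BY

Corrected query:
SELECT account, MIN(amount) FROM transactions GROUP BY account HAVING MIN(amount) >= 1947.61

Result:
account | MIN(amount)
--------+------------
ACC-105 | 4909.52    
ACC-106 | 2938.72    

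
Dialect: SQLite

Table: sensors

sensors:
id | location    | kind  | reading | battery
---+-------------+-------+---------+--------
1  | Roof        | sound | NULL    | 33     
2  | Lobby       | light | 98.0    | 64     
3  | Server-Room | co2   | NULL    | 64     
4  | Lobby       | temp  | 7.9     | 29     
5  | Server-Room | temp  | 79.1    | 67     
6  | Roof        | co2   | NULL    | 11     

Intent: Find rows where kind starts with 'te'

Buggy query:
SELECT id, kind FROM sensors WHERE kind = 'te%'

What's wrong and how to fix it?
Bug: Wildcards only work with LIKE; '=' treats '%' as a literal character

Fix: Replace '=' with LIKE so 'te%' is treated as a pattern

Corrected query:
SELECT id, kind FROM sensors WHERE kind LIKE 'te%'

Result:
id | kind
---+-----
4  | temp
5  | temp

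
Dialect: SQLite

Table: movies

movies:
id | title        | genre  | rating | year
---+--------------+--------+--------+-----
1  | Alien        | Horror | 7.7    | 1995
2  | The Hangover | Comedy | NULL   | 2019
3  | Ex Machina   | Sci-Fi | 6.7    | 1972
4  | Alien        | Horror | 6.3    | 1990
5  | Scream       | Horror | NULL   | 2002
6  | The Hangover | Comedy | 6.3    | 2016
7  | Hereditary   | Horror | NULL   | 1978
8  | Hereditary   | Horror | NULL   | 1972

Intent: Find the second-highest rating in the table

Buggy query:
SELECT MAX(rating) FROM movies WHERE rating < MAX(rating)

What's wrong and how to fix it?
Bug: The inner MAX is an aggregate inside WHERE, which is not allowed

Fix: Compute the overall MAX in a subquery, then take MAX of rows below it

Corrected query:
SELECT MAX(rating) FROM movies WHERE rating < (SELECT MAX(rating) FROM movies)

Result:
MAX(rating)
-----------
6.7        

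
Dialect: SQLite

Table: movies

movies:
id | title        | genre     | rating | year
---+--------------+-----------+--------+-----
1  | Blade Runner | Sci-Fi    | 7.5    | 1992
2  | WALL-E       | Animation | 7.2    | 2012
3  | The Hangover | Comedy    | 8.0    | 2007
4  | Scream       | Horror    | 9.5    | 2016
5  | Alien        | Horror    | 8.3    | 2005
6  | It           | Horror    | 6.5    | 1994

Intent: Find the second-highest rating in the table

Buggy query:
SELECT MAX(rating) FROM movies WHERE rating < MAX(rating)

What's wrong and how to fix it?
Bug: MAX(rating) on the right of the comparison is an aggregate-in-WHERE error

Fix: Put the inner MAX in a scalar subquery

Corrected query:
SELECT MAX(rating) FROM movies WHERE rating < (SELECT MAX(rating) FROM movies)

Result:
MAX(rating)
-----------
8.3        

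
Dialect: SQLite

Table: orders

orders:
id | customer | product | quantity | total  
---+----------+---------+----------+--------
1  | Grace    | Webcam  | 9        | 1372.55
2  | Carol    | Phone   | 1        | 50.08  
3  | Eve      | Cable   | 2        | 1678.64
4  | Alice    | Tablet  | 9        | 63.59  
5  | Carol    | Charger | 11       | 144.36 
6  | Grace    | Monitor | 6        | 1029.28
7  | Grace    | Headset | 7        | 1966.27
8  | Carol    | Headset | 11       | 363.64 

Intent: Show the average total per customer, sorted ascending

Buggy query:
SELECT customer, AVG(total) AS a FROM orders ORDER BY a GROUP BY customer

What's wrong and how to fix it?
Bug: GROUP BY must precede ORDER BY

Fix: Reorder: SELECT … FROM … GROUP BY … ORDER BY …

Corrected query:
SELECT customer, AVG(total) AS a FROM orders GROUP BY customer ORDER BY a

Result:
customer | a          
---------+------------
Alice    | 63.59      
Carol    | 186.026667 
Grace    | 1456.033333
Eve      | 1678.64    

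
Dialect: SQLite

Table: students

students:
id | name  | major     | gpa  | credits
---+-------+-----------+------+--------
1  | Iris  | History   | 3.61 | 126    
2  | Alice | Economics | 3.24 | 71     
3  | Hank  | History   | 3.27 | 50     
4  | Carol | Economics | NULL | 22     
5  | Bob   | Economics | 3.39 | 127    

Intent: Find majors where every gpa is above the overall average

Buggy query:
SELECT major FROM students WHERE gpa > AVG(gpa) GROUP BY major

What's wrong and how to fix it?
Bug: AVG() is an aggregate; it can't sit directly in WHERE

Fix: Use a subquery for AVG and a HAVING MIN(...) filter so the condition holds for every row in the group

Corrected query:
SELECT major FROM students GROUP BY major HAVING MIN(gpa) > (SELECT AVG(gpa) FROM students)

Result:
(no rows)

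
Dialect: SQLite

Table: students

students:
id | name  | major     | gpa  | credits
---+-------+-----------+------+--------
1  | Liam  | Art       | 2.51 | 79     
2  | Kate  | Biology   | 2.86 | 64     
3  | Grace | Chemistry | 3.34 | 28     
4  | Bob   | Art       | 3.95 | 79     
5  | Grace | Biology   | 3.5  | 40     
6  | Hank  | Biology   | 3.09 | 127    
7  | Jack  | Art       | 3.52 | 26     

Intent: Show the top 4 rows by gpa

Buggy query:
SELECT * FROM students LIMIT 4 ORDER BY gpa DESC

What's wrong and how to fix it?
Bug: ORDER BY cannot follow LIMIT; LIMIT is the final clause

Fix: Swap the clauses: ORDER BY first, then LIMIT

Corrected query:
SELECT * FROM students ORDER BY gpa DESC LIMIT 4

Result:
id | name  | major     | gpa  | credits
---+-------+-----------+------+--------
4  | Bob   | Art       | 3.95 | 79     
7  | Jack  | Art       | 3.52 | 26     
5  | Grace | Biology   | 3.5  | 40     
3  | Grace | Chemistry | 3.34 | 28     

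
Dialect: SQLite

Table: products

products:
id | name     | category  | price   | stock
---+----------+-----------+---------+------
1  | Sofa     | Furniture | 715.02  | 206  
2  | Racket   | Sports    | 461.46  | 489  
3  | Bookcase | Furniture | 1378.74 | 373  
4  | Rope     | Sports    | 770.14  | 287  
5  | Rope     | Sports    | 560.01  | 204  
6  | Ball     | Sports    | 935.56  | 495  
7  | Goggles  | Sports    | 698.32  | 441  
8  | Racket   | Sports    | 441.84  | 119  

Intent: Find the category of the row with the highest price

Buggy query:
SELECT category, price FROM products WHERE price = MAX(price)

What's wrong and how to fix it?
Bug: MAX(price) is an aggregate and cannot be used directly in WHERE

Fix: Use a subquery: WHERE price = (SELECT MAX(price) FROM products)

Corrected query:
SELECT category, price FROM products WHERE price = (SELECT MAX(price) FROM products)

Result:
category  | price  
----------+--------
Furniture | 1378.74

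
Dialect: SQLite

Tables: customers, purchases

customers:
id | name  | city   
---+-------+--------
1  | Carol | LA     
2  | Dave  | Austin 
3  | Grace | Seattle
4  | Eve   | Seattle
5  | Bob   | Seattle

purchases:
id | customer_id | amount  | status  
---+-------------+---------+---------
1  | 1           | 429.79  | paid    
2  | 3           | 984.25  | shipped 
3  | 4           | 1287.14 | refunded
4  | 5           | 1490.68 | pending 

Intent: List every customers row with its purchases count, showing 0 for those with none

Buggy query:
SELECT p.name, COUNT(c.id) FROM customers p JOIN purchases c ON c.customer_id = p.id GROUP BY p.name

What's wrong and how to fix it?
Bug: An inner join excludes parents with zero children

Fix: Switch to LEFT JOIN to retain unmatched parent rows

Corrected query:
SELECT p.name, COUNT(c.id) FROM customers p LEFT JOIN purchases c ON c.customer_id = p.id GROUP BY p.name

Result:
name  | COUNT(c.id)
------+------------
Bob   | 1          
Carol | 1          
Dave  | 0          
Eve   | 1          
Grace | 1          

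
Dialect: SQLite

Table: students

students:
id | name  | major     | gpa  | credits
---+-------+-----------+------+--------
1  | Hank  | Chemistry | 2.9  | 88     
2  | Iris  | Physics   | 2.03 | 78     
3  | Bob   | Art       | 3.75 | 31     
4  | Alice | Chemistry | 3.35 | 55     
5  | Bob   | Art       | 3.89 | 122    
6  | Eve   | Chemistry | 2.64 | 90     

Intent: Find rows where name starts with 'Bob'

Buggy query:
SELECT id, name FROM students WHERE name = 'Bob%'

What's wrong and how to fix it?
Bug: Wildcards only work with LIKE; '=' treats '%' as a literal character

Fix: Use LIKE for wildcard pattern matching

Corrected query:
SELECT id, name FROM students WHERE name LIKE 'Bob%'

Result:
id | name
---+-----
3  | Bob 
5  | Bob 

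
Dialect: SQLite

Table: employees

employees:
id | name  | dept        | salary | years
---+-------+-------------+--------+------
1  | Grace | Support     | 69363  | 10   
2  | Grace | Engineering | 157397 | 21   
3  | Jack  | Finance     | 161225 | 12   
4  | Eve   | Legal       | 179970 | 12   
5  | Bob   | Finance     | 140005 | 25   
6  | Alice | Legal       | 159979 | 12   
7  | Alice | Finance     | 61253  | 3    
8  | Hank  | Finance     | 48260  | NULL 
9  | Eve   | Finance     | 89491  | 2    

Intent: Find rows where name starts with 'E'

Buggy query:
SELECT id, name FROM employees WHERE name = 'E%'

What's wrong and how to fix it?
Bug: '=' compares the literal string including the % character; pattern matching needs LIKE

Fix: Use LIKE for wildcard pattern matching

Corrected query:
SELECT id, name FROM employees WHERE name LIKE 'E%'

Result:
id | name
---+-----
4  | Eve 
9  | Eve 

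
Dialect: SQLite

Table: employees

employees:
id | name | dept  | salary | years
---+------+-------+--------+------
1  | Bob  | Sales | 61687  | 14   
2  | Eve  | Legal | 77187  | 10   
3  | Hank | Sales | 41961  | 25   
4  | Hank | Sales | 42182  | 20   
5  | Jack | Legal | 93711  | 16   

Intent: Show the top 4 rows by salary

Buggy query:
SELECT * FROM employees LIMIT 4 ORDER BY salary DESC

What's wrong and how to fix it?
Bug: ORDER BY cannot follow LIMIT; LIMIT is the final clause

Fix: Swap the clauses: ORDER BY first, then LIMIT

Corrected query:
SELECT * FROM employees ORDER BY salary DESC LIMIT 4

Result:
id | name | dept  | salary | years
---+------+-------+--------+------
5  | Jack | Legal | 93711  | 16   
2  | Eve  | Legal | 77187  | 10   
1  | Bob  | Sales | 61687  | 14   
4  | Hank | Sales | 42182  | 20   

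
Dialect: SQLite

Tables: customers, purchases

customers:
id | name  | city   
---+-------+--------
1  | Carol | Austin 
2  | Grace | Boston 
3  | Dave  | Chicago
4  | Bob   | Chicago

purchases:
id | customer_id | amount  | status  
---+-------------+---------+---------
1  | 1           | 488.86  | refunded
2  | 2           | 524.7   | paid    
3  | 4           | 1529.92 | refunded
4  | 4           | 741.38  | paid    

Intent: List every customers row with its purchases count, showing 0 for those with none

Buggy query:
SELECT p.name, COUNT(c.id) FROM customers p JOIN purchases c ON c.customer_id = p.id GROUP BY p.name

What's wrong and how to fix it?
Bug: An inner join excludes parents with zero children

Fix: Switch to LEFT JOIN to retain unmatched parent rows

Corrected query:
SELECT p.name, COUNT(c.id) FROM customers p LEFT JOIN purchases c ON c.customer_id = p.id GROUP BY p.name

Result:
name  | COUNT(c.id)
------+------------
Bob   | 2          
Carol | 1          
Dave  | 0          
Grace | 1          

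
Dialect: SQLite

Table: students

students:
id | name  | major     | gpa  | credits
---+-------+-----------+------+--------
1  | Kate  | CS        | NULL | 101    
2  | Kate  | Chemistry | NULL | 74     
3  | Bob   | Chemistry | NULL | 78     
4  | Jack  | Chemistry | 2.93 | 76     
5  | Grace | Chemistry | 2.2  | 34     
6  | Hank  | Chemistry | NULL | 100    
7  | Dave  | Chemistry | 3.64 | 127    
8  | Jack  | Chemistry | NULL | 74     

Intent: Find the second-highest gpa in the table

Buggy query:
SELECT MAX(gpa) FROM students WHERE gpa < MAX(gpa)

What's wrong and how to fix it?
Bug: The inner MAX is an aggregate inside WHERE, which is not allowed

Fix: Compute the overall MAX in a subquery, then take MAX of rows below it

Corrected query:
SELECT MAX(gpa) FROM students WHERE gpa < (SELECT MAX(gpa) FROM students)

Result:
MAX(gpa)
--------
2.93    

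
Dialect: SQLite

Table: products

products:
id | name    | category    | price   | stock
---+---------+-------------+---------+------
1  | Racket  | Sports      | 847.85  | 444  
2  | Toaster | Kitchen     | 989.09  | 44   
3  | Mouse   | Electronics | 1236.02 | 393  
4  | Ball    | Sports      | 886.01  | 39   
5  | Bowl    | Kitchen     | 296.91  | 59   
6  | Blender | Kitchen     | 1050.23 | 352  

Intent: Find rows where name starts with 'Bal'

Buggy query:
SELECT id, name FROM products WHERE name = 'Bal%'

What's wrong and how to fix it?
Bug: '=' compares the literal string including the % character; pattern matching needs LIKE

Fix: Use LIKE for wildcard pattern matching

Corrected query:
SELECT id, name FROM products WHERE name LIKE 'Bal%'

Result:
id | name
---+-----
4  | Ball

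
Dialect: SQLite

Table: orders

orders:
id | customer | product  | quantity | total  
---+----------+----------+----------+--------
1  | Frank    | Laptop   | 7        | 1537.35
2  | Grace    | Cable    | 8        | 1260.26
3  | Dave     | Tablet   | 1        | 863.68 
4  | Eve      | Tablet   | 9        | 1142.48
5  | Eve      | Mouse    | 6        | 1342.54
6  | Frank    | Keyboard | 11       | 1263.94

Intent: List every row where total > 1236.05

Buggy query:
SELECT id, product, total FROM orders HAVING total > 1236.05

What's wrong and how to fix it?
Bug: This is a non-aggregate query (no GROUP BY, no aggregates), so in SQLite the HAVING clause is invalid here; a row-level condition belongs in WHERE

Fix: Replace HAVING with WHERE since the condition applies to individual rows

Corrected query:
SELECT id, product, total FROM orders WHERE total > 1236.05

Result:
id | product  | total  
---+----------+--------
1  | Laptop   | 1537.35
2  | Cable    | 1260.26
5  | Mouse    | 1342.54
6  | Keyboard | 1263.94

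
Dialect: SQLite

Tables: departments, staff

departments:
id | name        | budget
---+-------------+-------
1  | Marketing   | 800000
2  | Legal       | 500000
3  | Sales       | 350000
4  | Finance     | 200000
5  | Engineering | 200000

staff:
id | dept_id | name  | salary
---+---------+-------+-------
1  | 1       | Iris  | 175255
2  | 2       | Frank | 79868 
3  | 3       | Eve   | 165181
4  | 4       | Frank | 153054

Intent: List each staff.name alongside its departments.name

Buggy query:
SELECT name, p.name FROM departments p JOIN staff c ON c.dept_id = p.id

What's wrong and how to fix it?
Bug: 'name' exists in both joined tables, so the database can't tell which one is meant

Fix: Prefix ambiguous columns with the table alias

Corrected query:
SELECT c.name, p.name FROM departments p JOIN staff c ON c.dept_id = p.id

Result:
name  | name     
------+----------
Iris  | Marketing
Frank | Legal    
Eve   | Sales    
Frank | Finance  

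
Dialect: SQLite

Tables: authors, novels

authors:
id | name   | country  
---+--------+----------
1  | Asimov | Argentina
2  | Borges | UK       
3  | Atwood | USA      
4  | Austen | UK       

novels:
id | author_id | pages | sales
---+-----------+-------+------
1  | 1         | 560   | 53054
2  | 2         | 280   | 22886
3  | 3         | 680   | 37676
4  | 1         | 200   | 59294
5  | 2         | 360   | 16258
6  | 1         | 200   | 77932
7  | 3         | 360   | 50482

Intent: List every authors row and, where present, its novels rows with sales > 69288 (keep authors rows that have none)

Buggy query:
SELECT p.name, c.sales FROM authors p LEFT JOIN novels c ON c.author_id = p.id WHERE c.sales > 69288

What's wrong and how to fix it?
Bug: Filtering c.sales in WHERE discards the NULL rows produced by LEFT JOIN, turning it into an inner join

Fix: Put 'c.sales > 69288' in the JOIN's ON clause instead of WHERE

Corrected query:
SELECT p.name, c.sales FROM authors p LEFT JOIN novels c ON c.author_id = p.id AND c.sales > 69288

Result:
name   | sales
-------+------
Asimov | 77932
Borges | NULL 
Atwood | NULL 
Austen | NULL 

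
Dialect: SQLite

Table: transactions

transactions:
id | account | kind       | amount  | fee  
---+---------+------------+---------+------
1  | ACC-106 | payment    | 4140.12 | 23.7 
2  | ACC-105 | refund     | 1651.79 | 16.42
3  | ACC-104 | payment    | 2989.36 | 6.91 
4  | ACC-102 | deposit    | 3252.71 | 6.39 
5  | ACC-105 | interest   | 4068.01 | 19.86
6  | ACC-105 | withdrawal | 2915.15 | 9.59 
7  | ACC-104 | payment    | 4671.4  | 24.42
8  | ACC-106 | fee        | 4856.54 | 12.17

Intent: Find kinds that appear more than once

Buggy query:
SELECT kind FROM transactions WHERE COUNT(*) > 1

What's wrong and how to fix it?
Bug: WHERE can't reference COUNT(*); aggregates are computed after WHERE

Fix: GROUP BY kind, then filter groups with HAVING COUNT(*) > 1

Corrected query:
SELECT kind FROM transactions GROUP BY kind HAVING COUNT(*) > 1

Result:
kind   
-------
payment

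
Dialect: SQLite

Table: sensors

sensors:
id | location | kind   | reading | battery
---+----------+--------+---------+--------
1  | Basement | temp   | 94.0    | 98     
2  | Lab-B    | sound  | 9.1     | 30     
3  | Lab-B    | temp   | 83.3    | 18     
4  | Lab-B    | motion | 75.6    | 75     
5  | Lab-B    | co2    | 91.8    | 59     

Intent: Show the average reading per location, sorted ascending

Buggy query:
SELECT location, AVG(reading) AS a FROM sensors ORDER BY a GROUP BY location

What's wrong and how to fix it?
Bug: GROUP BY must precede ORDER BY

Fix: Reorder: SELECT … FROM … GROUP BY … ORDER BY …

Corrected query:
SELECT location, AVG(reading) AS a FROM sensors GROUP BY location ORDER BY a

Result:
location | a    
---------+------
Lab-B    | 64.95
Basement | 94   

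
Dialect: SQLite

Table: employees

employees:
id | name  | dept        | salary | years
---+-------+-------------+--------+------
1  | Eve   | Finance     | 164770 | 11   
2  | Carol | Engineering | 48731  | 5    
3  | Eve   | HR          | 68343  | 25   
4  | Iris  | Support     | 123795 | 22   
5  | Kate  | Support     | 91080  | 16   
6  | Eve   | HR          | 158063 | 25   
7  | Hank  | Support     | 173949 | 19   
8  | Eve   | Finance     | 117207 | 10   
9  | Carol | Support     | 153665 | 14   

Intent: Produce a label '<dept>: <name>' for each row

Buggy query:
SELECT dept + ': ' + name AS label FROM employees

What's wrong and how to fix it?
Bug: '+' is numeric addition; on text columns SQLite converts them to 0 instead of concatenating

Fix: Replace + with || to concatenate text

Corrected query:
SELECT dept || ': ' || name AS label FROM employees

Result:
label             
------------------
Finance: Eve      
Engineering: Carol
HR: Eve           
Support: Iris     
Support: Kate     
HR: Eve           
Support: Hank     
Finance: Eve      
Support: Carol    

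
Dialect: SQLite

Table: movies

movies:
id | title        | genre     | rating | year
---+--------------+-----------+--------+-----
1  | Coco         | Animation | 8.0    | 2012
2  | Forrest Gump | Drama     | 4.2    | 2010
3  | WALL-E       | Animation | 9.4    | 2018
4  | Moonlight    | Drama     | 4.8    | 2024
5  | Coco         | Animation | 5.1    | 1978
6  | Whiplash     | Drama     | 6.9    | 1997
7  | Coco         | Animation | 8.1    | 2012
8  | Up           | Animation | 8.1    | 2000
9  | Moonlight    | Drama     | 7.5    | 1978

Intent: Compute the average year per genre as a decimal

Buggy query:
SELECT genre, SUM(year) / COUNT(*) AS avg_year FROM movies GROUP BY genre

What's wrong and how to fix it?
Bug: Both operands are integers, so '/' performs integer division and truncates

Fix: Cast one side to REAL so the division keeps the fractional part

Corrected query:
SELECT genre, SUM(year) * 1.0 / COUNT(*) AS avg_year FROM movies GROUP BY genre

Result:
genre     | avg_year
----------+---------
Animation | 2004    
Drama     | 2002.25 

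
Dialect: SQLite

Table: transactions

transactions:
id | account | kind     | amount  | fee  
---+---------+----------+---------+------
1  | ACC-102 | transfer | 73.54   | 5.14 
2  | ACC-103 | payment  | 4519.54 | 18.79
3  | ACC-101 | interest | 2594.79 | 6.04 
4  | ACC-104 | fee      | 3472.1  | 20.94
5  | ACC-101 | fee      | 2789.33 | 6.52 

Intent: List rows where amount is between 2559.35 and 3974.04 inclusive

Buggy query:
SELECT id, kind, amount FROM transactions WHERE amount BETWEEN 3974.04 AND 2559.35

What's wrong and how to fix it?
Bug: BETWEEN expects the lower bound first; with 3974.04 AND 2559.35 the range is empty

Fix: Write BETWEEN 2559.35 AND 3974.04

Corrected query:
SELECT id, kind, amount FROM transactions WHERE amount BETWEEN 2559.35 AND 3974.04

Result:
id | kind     | amount 
---+----------+--------
3  | interest | 2594.79
4  | fee      | 3472.1 
5  | fee      | 2789.33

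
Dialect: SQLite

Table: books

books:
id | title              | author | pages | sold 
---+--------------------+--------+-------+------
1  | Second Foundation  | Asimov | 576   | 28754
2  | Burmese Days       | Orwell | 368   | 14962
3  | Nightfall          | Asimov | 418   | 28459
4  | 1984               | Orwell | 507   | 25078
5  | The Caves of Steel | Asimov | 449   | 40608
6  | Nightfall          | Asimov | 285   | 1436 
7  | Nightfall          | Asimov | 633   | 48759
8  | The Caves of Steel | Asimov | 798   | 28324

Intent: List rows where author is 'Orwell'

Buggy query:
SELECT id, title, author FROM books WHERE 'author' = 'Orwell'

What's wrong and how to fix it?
Bug: 'author' in single quotes is a string literal, not the column; the comparison is literal-vs-literal and never true

Fix: Reference the column as author without single quotes

Corrected query:
SELECT id, title, author FROM books WHERE author = 'Orwell'

Result:
id | title        | author
---+--------------+-------
2  | Burmese Days | Orwell
4  | 1984         | Orwell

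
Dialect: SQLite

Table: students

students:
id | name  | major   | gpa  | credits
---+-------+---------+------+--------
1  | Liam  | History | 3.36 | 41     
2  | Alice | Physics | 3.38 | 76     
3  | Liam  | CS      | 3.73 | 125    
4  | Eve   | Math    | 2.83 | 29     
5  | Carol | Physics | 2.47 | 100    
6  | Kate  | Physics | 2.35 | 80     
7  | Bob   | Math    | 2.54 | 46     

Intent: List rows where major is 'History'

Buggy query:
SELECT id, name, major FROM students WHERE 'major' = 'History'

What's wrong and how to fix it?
Bug: 'major' in single quotes is a string literal, not the column; the comparison is literal-vs-literal and never true

Fix: Remove the quotes around the column name (or use double quotes for an identifier)

Corrected query:
SELECT id, name, major FROM students WHERE major = 'History'

Result:
id | name | major  
---+------+--------
1  | Liam | History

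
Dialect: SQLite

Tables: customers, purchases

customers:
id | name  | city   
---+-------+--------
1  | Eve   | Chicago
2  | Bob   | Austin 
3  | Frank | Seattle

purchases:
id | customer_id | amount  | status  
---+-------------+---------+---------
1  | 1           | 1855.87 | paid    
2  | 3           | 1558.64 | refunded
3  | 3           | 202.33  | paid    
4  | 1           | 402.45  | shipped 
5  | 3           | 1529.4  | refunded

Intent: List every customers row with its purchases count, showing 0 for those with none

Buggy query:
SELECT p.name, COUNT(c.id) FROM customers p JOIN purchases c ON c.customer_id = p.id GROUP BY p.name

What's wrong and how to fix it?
Bug: An inner join excludes parents with zero children

Fix: Use LEFT JOIN so parents without children still appear (COUNT(c.id) gives 0)

Corrected query:
SELECT p.name, COUNT(c.id) FROM customers p LEFT JOIN purchases c ON c.customer_id = p.id GROUP BY p.name

Result:
name  | COUNT(c.id)
------+------------
Bob   | 0          
Eve   | 2          
Frank | 3          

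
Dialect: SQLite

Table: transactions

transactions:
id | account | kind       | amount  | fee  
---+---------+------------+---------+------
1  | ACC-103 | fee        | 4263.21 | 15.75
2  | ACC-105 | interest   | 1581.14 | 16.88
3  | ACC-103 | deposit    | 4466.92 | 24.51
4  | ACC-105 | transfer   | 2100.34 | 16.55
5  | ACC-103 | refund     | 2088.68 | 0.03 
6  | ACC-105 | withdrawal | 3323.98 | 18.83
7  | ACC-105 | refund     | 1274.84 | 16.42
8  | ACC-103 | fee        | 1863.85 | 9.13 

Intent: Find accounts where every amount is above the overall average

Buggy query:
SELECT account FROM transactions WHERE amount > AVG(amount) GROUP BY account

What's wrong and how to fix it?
Bug: WHERE evaluates per row before aggregation, so AVG() is unavailable

Fix: Use a subquery for AVG and a HAVING MIN(...) filter so the condition holds for every row in the group

Corrected query:
SELECT account FROM transactions GROUP BY account HAVING MIN(amount) > (SELECT AVG(amount) FROM transactions)

Result:
(no rows)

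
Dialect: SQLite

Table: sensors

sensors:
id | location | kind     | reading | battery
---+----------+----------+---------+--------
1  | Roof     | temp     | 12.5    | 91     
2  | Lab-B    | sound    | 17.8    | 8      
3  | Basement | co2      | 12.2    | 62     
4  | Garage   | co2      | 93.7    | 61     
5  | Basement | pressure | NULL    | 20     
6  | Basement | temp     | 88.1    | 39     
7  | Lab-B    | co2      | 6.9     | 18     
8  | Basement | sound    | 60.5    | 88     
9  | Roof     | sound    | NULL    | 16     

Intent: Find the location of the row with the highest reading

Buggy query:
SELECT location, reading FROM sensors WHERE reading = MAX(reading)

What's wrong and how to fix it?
Bug: WHERE is evaluated per row; an aggregate over the whole table isn't defined there

Fix: Wrap MAX in a scalar subquery so WHERE compares against a single value

Corrected query:
SELECT location, reading FROM sensors WHERE reading = (SELECT MAX(reading) FROM sensors)

Result:
location | reading
---------+--------
Garage   | 93.7   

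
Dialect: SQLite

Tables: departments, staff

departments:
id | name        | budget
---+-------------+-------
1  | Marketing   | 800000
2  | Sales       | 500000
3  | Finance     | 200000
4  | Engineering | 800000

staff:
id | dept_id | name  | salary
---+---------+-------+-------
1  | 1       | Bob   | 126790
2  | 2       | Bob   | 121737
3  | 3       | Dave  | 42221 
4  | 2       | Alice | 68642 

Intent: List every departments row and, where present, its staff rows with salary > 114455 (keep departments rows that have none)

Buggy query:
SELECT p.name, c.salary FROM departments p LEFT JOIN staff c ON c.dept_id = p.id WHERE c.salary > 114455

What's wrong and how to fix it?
Bug: Filtering c.salary in WHERE discards the NULL rows produced by LEFT JOIN, turning it into an inner join

Fix: Move the right-table condition into the ON clause so unmatched parents are kept

Corrected query:
SELECT p.name, c.salary FROM departments p LEFT JOIN staff c ON c.dept_id = p.id AND c.salary > 114455

Result:
name        | salary
------------+-------
Marketing   | 126790
Sales       | 121737
Finance     | NULL  
Engineering | NULL  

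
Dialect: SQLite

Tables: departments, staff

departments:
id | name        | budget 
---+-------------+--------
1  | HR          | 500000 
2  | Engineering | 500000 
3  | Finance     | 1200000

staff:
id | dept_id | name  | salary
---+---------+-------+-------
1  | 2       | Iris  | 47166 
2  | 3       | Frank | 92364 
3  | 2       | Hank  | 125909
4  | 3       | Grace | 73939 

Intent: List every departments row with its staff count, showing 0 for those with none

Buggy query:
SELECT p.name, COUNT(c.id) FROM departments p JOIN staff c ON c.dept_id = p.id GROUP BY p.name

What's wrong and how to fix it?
Bug: An inner join excludes parents with zero children

Fix: Switch to LEFT JOIN to retain unmatched parent rows

Corrected query:
SELECT p.name, COUNT(c.id) FROM departments p LEFT JOIN staff c ON c.dept_id = p.id GROUP BY p.name

Result:
name        | COUNT(c.id)
------------+------------
Engineering | 2          
Finance     | 2          
HR          | 0          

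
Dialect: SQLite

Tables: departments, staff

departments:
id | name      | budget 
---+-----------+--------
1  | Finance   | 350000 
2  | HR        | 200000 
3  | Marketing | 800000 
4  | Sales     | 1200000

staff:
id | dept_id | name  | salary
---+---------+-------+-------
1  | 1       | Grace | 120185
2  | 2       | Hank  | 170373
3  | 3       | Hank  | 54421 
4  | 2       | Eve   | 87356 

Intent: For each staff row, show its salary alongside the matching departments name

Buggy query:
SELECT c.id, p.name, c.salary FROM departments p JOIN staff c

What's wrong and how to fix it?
Bug: Missing join condition: each staff row is matched to all departments rows instead of just its own

Fix: Add ON c.dept_id = p.id to the JOIN

Corrected query:
SELECT c.id, p.name, c.salary FROM departments p JOIN staff c ON c.dept_id = p.id

Result:
id | name      | salary
---+-----------+-------
1  | Finance   | 120185
2  | HR        | 170373
3  | Marketing | 54421 
4  | HR        | 87356 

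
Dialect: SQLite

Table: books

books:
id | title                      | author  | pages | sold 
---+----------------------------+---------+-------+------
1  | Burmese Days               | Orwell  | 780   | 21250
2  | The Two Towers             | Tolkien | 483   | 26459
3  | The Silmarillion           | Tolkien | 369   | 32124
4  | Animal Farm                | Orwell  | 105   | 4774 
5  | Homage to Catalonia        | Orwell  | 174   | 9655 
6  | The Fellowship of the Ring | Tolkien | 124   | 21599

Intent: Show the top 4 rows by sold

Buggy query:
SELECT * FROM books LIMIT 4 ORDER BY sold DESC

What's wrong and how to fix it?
Bug: ORDER BY cannot follow LIMIT; LIMIT is the final clause

Fix: Sort with ORDER BY, then apply LIMIT

Corrected query:
SELECT * FROM books ORDER BY sold DESC LIMIT 4

Result:
id | title                      | author  | pages | sold 
---+----------------------------+---------+-------+------
3  | The Silmarillion           | Tolkien | 369   | 32124
2  | The Two Towers             | Tolkien | 483   | 26459
6  | The Fellowship of the Ring | Tolkien | 124   | 21599
1  | Burmese Days               | Orwell  | 780   | 21250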